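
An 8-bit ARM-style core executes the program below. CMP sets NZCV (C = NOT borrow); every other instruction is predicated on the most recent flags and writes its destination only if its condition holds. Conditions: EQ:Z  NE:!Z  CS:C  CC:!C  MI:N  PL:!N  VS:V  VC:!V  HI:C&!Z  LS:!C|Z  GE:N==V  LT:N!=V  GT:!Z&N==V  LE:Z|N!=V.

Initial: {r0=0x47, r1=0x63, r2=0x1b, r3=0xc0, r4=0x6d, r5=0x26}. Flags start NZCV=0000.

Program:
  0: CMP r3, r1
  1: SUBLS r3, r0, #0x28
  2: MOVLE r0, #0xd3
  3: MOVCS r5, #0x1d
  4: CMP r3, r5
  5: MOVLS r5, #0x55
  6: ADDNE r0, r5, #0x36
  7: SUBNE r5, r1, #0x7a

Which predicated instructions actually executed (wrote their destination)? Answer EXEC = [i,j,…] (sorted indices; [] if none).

0: ✓ CMP  NZCV=0011
1: · SUBLS
2: ✓ MOVLE  r0←0xd3
3: ✓ MOVCS  r5←0x1d
4: ✓ CMP  NZCV=1010
5: · MOVLS
6: ✓ ADDNE  r0←0x53
7: ✓ SUBNE  r5←0xe9

EXEC = [2,3,6,7]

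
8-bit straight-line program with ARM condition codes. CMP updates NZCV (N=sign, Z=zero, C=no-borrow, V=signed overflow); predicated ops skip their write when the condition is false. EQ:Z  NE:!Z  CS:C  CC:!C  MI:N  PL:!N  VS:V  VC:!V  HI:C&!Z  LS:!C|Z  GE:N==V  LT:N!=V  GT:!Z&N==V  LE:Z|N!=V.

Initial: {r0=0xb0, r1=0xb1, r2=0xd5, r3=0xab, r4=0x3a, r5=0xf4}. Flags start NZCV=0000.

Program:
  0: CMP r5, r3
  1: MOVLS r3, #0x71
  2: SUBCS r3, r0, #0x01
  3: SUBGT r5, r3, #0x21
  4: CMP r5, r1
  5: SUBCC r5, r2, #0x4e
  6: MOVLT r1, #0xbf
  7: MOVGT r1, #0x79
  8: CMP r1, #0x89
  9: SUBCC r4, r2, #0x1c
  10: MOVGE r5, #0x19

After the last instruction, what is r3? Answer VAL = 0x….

[0] flags=0010 → (cmp)
[1] flags=0010 LS?F → skip
[2] flags=0010 CS?T → r3=0xaf
[3] flags=0010 GT?T → r5=0x8e
[4] flags=1000 → (cmp)
[5] flags=1000 CC?T → r5=0x87
[6] flags=1000 LT?T → r1=0xbf
[7] flags=1000 GT?F → skip
[8] flags=0010 → (cmp)
[9] flags=0010 CC?F → skip
[10] flags=0010 GE?T → r5=0x19

VAL = 0xaf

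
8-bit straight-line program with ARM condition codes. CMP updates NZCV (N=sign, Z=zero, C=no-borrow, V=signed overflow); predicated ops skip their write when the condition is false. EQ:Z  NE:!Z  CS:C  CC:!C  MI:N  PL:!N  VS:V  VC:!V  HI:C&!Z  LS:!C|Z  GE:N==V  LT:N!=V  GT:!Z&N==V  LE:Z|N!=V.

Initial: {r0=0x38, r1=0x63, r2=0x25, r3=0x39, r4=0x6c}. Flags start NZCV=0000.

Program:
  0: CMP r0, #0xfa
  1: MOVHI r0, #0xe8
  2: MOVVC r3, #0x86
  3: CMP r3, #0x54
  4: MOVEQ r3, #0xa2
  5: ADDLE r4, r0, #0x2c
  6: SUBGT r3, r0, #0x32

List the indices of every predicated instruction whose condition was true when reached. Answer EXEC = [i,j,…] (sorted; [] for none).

EXEC = [2,5]

[0] flags=0000 → (cmp)
[1] flags=0000 HI?F → skip
[2] flags=0000 VC?T → r3=0x86
[3] flags=0011 → (cmp)
[4] flags=0011 EQ?F → skip
[5] flags=0011 LE?T → r4=0x64
[6] flags=0011 GT?F → skip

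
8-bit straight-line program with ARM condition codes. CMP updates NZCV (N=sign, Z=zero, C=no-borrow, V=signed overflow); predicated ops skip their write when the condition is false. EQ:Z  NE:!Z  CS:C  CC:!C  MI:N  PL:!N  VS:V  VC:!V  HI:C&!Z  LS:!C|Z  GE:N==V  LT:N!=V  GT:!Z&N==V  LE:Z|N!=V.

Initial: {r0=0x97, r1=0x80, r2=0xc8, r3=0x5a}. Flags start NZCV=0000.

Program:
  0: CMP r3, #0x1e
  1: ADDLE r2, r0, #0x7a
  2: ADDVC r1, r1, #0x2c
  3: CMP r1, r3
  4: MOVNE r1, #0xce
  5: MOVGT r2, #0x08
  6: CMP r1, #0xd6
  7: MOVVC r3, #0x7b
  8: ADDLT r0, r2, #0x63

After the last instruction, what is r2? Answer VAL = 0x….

VAL = 0xc8

0: ✓ CMP  NZCV=0010
1: · ADDLE
2: ✓ ADDVC  r1←0xac
3: ✓ CMP  NZCV=0011
4: ✓ MOVNE  r1←0xce
5: · MOVGT
6: ✓ CMP  NZCV=1000
7: ✓ MOVVC  r3←0x7b
8: ✓ ADDLT  r0←0x2b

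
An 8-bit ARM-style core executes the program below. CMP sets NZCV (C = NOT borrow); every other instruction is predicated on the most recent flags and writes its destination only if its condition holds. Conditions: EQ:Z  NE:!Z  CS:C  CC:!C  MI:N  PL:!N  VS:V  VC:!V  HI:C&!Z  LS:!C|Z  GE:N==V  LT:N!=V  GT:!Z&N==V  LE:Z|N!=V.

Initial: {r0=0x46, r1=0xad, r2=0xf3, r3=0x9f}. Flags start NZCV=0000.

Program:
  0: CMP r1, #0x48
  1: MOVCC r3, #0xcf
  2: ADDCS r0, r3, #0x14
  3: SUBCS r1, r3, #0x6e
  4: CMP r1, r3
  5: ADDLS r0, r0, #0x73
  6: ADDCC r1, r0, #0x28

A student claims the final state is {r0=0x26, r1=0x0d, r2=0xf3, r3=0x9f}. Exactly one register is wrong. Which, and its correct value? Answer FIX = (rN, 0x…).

0: ✓ CMP  NZCV=0011
1: · MOVCC
2: ✓ ADDCS  r0←0xb3
3: ✓ SUBCS  r1←0x31
4: ✓ CMP  NZCV=1001
5: ✓ ADDLS  r0←0x26
6: ✓ ADDCC  r1←0x4e

FIX = (r1, 0x4e)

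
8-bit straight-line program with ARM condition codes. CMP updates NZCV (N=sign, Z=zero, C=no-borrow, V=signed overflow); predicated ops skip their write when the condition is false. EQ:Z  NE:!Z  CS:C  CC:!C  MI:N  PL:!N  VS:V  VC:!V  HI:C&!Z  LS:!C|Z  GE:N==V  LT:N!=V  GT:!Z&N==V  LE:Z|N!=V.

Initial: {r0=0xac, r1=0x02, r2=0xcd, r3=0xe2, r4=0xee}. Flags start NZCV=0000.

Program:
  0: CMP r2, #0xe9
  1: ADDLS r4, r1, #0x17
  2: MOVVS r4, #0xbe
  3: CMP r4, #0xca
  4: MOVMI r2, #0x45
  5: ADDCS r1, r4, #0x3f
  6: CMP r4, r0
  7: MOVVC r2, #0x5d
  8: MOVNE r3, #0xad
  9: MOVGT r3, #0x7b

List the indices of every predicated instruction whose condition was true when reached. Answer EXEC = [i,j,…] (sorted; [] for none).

EXEC = [1,7,8,9]

[0] flags=1000 → (cmp)
[1] flags=1000 LS?T → r4=0x19
[2] flags=1000 VS?F → skip
[3] flags=0000 → (cmp)
[4] flags=0000 MI?F → skip
[5] flags=0000 CS?F → skip
[6] flags=0000 → (cmp)
[7] flags=0000 VC?T → r2=0x5d
[8] flags=0000 NE?T → r3=0xad
[9] flags=0000 GT?T → r3=0x7b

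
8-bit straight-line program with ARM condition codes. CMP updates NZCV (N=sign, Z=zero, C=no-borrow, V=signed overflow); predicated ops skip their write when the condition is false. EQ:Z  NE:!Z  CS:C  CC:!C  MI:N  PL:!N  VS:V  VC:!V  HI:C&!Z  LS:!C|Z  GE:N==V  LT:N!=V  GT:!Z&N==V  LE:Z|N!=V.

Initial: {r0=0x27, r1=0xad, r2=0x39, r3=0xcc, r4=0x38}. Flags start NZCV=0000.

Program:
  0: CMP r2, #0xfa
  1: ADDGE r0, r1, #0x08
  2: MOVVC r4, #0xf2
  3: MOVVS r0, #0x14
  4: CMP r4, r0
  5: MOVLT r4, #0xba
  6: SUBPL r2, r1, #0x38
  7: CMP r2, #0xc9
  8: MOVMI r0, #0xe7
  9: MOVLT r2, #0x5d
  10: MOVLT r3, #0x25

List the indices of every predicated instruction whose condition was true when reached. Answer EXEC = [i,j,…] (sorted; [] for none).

EXEC = [1,2,6,8]

[0] flags=0000 → (cmp)
[1] flags=0000 GE?T → r0=0xb5
[2] flags=0000 VC?T → r4=0xf2
[3] flags=0000 VS?F → skip
[4] flags=0010 → (cmp)
[5] flags=0010 LT?F → skip
[6] flags=0010 PL?T → r2=0x75
[7] flags=1001 → (cmp)
[8] flags=1001 MI?T → r0=0xe7
[9] flags=1001 LT?F → skip
[10] flags=1001 LT?F → skip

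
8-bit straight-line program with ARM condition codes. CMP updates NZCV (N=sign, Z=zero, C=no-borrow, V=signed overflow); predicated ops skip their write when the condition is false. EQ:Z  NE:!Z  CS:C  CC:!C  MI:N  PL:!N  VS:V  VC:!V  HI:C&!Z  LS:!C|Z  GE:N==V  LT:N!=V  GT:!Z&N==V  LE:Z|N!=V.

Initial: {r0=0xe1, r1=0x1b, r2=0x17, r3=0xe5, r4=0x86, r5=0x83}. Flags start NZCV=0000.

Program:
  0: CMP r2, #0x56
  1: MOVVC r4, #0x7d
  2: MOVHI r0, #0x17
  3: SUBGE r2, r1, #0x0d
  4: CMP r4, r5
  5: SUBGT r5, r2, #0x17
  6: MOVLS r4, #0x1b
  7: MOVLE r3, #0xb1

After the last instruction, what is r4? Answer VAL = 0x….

0: ✓ CMP  NZCV=1000
1: ✓ MOVVC  r4←0x7d
2: · MOVHI
3: · SUBGE
4: ✓ CMP  NZCV=1001
5: ✓ SUBGT  r5←0x00
6: ✓ MOVLS  r4←0x1b
7: · MOVLE

VAL = 0x1b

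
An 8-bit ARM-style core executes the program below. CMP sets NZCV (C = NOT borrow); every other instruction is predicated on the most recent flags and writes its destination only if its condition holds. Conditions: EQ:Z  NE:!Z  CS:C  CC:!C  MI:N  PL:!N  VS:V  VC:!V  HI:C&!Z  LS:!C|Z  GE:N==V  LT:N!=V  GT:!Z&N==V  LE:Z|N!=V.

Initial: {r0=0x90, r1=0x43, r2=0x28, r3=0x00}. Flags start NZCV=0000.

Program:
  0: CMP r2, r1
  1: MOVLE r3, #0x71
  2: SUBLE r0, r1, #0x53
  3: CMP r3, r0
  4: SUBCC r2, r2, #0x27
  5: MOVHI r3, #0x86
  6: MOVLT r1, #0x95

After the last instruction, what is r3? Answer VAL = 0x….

VAL = 0x71

0: ✓ CMP  NZCV=1000
1: ✓ MOVLE  r3←0x71
2: ✓ SUBLE  r0←0xf0
3: ✓ CMP  NZCV=1001
4: ✓ SUBCC  r2←0x01
5: · MOVHI
6: · MOVLT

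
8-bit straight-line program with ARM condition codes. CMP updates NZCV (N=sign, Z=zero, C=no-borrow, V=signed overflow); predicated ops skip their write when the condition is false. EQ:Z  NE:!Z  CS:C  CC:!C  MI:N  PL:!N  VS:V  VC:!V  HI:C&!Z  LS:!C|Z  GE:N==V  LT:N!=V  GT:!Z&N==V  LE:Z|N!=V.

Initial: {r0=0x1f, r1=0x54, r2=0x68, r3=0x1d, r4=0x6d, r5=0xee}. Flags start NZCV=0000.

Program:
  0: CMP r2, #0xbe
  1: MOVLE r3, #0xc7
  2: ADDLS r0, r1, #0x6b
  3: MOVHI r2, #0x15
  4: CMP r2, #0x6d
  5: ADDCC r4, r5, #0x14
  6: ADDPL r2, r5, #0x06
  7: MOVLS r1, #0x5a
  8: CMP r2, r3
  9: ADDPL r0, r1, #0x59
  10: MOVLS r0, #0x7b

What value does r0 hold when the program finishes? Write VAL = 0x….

0: ✓ CMP  NZCV=1001
1: · MOVLE
2: ✓ ADDLS  r0←0xbf
3: · MOVHI
4: ✓ CMP  NZCV=1000
5: ✓ ADDCC  r4←0x02
6: · ADDPL
7: ✓ MOVLS  r1←0x5a
8: ✓ CMP  NZCV=0010
9: ✓ ADDPL  r0←0xb3
10: · MOVLS

VAL = 0xb3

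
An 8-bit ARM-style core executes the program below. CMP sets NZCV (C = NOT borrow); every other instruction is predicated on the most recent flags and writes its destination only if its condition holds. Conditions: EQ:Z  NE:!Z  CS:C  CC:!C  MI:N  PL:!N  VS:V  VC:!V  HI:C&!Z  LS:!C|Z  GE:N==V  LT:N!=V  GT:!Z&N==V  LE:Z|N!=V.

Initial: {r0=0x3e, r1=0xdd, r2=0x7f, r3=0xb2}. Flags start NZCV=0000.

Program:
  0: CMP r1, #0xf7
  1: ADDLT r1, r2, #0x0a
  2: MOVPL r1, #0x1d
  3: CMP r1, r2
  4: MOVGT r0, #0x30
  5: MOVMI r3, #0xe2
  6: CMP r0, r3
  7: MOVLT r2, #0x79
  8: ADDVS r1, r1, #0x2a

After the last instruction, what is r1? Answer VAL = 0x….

VAL = 0xb3

0: ✓ CMP  NZCV=1000
1: ✓ ADDLT  r1←0x89
2: · MOVPL
3: ✓ CMP  NZCV=0011
4: · MOVGT
5: · MOVMI
6: ✓ CMP  NZCV=1001
7: · MOVLT
8: ✓ ADDVS  r1←0xb3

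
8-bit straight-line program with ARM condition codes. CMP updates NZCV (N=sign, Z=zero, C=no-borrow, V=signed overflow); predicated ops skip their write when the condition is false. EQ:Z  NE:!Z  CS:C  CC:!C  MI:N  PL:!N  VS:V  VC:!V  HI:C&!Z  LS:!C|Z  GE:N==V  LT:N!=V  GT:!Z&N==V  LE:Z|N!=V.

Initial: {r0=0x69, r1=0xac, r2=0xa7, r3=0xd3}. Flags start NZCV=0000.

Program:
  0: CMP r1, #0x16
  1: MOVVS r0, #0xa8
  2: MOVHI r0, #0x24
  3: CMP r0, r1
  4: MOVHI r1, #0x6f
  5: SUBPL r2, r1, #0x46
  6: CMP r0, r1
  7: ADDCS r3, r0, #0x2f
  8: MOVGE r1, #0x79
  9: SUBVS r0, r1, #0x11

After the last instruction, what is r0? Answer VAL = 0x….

[0] flags=1010 → (cmp)
[1] flags=1010 VS?F → skip
[2] flags=1010 HI?T → r0=0x24
[3] flags=0000 → (cmp)
[4] flags=0000 HI?F → skip
[5] flags=0000 PL?T → r2=0x66
[6] flags=0000 → (cmp)
[7] flags=0000 CS?F → skip
[8] flags=0000 GE?T → r1=0x79
[9] flags=0000 VS?F → skip

VAL = 0x24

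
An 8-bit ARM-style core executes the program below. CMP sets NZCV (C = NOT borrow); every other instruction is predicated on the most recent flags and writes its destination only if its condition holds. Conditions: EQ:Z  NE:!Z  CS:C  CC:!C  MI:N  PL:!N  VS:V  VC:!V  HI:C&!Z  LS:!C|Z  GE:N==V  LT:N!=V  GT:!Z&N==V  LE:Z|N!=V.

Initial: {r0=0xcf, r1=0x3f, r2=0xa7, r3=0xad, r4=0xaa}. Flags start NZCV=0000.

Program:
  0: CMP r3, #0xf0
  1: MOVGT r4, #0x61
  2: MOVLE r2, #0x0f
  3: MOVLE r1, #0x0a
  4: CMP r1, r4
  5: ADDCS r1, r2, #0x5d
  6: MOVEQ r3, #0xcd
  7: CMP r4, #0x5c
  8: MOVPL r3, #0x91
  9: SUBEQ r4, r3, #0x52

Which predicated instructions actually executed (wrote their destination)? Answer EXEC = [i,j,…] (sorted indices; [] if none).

0: ✓ CMP  NZCV=1000
1: · MOVGT
2: ✓ MOVLE  r2←0x0f
3: ✓ MOVLE  r1←0x0a
4: ✓ CMP  NZCV=0000
5: · ADDCS
6: · MOVEQ
7: ✓ CMP  NZCV=0011
8: ✓ MOVPL  r3←0x91
9: · SUBEQ

EXEC = [2,3,8]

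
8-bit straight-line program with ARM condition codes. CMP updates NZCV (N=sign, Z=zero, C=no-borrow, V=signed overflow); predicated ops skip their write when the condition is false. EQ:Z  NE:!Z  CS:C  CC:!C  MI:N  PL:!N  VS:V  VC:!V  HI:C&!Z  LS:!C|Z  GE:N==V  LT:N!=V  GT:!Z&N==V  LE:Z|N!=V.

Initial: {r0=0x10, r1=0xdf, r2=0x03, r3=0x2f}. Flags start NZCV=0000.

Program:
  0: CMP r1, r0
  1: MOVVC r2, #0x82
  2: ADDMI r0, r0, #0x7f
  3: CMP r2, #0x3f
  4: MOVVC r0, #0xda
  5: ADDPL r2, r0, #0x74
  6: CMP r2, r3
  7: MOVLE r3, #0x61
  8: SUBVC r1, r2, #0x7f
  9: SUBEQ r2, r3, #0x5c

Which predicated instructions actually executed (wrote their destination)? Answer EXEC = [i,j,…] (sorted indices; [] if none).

EXEC = [1,2,5,7,8]

0: ✓ CMP  NZCV=1010
1: ✓ MOVVC  r2←0x82
2: ✓ ADDMI  r0←0x8f
3: ✓ CMP  NZCV=0011
4: · MOVVC
5: ✓ ADDPL  r2←0x03
6: ✓ CMP  NZCV=1000
7: ✓ MOVLE  r3←0x61
8: ✓ SUBVC  r1←0x84
9: · SUBEQ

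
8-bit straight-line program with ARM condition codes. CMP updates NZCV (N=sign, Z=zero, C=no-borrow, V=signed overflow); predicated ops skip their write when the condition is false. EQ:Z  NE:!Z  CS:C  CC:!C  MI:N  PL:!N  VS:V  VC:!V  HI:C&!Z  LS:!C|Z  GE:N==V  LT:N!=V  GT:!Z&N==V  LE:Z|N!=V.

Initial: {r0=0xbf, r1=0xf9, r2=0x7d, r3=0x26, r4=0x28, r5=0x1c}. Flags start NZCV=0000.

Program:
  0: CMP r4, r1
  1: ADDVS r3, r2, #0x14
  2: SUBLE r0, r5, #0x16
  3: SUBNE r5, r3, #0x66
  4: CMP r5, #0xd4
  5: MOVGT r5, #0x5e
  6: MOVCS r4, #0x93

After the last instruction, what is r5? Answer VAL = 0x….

0: ✓ CMP  NZCV=0000
1: · ADDVS
2: · SUBLE
3: ✓ SUBNE  r5←0xc0
4: ✓ CMP  NZCV=1000
5: · MOVGT
6: · MOVCS

VAL = 0xc0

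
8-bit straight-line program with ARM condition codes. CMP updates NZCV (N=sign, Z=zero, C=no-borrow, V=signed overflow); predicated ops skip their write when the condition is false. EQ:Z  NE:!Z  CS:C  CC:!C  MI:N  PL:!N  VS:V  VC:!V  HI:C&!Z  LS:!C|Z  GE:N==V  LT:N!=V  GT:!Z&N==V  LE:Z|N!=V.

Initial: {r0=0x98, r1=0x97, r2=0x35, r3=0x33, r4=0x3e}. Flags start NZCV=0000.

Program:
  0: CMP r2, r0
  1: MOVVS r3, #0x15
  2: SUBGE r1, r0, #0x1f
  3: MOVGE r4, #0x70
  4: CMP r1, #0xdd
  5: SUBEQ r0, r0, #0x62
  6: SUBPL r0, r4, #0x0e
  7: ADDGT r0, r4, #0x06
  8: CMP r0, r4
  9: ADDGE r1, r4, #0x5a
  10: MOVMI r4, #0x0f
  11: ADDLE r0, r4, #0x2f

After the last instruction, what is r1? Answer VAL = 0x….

VAL = 0xca

[0] flags=1001 → (cmp)
[1] flags=1001 VS?T → r3=0x15
[2] flags=1001 GE?T → r1=0x79
[3] flags=1001 GE?T → r4=0x70
[4] flags=1001 → (cmp)
[5] flags=1001 EQ?F → skip
[6] flags=1001 PL?F → skip
[7] flags=1001 GT?T → r0=0x76
[8] flags=0010 → (cmp)
[9] flags=0010 GE?T → r1=0xca
[10] flags=0010 MI?F → skip
[11] flags=0010 LE?F → skip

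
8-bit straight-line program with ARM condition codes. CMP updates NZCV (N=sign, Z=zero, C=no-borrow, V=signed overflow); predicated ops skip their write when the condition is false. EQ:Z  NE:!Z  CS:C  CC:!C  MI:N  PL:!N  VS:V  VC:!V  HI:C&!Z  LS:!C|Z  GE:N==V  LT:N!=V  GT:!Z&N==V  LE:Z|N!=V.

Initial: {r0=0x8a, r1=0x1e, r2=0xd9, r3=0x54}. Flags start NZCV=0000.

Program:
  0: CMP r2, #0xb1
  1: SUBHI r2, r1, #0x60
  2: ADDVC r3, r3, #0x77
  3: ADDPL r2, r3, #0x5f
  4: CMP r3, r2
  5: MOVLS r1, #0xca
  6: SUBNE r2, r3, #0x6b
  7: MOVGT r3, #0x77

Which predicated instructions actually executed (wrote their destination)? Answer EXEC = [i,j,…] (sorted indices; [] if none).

0: ✓ CMP  NZCV=0010
1: ✓ SUBHI  r2←0xbe
2: ✓ ADDVC  r3←0xcb
3: ✓ ADDPL  r2←0x2a
4: ✓ CMP  NZCV=1010
5: · MOVLS
6: ✓ SUBNE  r2←0x60
7: · MOVGT

EXEC = [1,2,3,6]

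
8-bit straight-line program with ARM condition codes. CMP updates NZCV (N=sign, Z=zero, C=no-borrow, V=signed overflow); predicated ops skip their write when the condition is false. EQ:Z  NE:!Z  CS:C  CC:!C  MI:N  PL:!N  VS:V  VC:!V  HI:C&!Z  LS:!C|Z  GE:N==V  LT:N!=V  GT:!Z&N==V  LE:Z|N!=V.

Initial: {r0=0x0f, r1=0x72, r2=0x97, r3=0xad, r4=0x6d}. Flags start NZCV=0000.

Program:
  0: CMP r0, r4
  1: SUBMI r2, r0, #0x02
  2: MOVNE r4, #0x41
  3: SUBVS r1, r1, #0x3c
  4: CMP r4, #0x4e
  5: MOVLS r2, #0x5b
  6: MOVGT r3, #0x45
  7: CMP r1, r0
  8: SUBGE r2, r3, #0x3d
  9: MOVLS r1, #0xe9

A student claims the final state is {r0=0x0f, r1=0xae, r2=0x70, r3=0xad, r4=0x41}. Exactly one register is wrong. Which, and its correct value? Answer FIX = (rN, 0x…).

0: ✓ CMP  NZCV=1000
1: ✓ SUBMI  r2←0x0d
2: ✓ MOVNE  r4←0x41
3: · SUBVS
4: ✓ CMP  NZCV=1000
5: ✓ MOVLS  r2←0x5b
6: · MOVGT
7: ✓ CMP  NZCV=0010
8: ✓ SUBGE  r2←0x70
9: · MOVLS

FIX = (r1, 0x72)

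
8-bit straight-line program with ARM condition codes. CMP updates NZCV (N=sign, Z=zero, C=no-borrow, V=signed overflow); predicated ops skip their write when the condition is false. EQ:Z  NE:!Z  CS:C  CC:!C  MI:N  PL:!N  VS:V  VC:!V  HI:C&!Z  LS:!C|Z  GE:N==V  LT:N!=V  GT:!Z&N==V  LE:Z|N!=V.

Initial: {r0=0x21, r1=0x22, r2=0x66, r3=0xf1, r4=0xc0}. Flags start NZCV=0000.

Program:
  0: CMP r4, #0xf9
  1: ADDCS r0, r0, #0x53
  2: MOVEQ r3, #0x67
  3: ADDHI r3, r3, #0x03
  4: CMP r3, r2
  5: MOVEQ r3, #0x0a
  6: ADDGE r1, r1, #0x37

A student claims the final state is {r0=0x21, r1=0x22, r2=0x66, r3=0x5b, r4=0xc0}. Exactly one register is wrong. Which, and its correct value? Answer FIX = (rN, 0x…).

[0] flags=1000 → (cmp)
[1] flags=1000 CS?F → skip
[2] flags=1000 EQ?F → skip
[3] flags=1000 HI?F → skip
[4] flags=1010 → (cmp)
[5] flags=1010 EQ?F → skip
[6] flags=1010 GE?F → skip

FIX = (r3, 0xf1)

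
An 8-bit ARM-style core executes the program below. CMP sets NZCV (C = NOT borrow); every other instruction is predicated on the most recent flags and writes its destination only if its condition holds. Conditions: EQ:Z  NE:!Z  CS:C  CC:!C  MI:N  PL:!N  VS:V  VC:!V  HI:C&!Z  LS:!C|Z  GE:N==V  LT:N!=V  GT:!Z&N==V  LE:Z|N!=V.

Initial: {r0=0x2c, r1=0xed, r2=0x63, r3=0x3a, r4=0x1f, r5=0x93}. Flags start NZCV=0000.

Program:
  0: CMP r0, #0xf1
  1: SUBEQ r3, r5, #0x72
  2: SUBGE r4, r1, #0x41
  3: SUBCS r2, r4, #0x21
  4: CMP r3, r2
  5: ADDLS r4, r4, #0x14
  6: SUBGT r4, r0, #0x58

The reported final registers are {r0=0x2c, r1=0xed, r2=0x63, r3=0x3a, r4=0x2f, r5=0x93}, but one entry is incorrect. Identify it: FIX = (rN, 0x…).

0: ✓ CMP  NZCV=0000
1: · SUBEQ
2: ✓ SUBGE  r4←0xac
3: · SUBCS
4: ✓ CMP  NZCV=1000
5: ✓ ADDLS  r4←0xc0
6: · SUBGT

FIX = (r4, 0xc0)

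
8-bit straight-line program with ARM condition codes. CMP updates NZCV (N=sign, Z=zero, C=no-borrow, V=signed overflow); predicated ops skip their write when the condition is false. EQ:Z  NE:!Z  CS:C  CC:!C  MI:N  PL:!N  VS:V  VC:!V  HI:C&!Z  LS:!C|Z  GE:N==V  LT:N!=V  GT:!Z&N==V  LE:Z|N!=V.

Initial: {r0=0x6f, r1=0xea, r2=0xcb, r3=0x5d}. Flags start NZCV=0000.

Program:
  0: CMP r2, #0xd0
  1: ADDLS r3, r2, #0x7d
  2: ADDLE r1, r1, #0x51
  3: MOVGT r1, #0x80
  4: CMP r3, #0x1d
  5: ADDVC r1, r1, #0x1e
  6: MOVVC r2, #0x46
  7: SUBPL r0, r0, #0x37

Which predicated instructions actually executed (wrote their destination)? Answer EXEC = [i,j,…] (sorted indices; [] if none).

EXEC = [1,2,5,6,7]

[0] flags=1000 → (cmp)
[1] flags=1000 LS?T → r3=0x48
[2] flags=1000 LE?T → r1=0x3b
[3] flags=1000 GT?F → skip
[4] flags=0010 → (cmp)
[5] flags=0010 VC?T → r1=0x59
[6] flags=0010 VC?T → r2=0x46
[7] flags=0010 PL?T → r0=0x38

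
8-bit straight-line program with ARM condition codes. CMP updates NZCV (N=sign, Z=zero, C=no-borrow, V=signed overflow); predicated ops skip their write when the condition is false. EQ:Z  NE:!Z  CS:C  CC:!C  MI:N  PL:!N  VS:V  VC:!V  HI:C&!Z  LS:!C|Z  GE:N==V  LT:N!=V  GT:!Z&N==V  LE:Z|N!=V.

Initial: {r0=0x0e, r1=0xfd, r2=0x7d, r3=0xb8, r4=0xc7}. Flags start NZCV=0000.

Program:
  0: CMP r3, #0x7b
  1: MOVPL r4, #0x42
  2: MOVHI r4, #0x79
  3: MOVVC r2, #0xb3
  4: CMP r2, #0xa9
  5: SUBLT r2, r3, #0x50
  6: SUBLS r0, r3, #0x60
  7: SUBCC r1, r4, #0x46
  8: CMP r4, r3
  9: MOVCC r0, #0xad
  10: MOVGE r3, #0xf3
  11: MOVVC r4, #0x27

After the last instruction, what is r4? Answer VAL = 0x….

VAL = 0x79

[0] flags=0011 → (cmp)
[1] flags=0011 PL?T → r4=0x42
[2] flags=0011 HI?T → r4=0x79
[3] flags=0011 VC?F → skip
[4] flags=1001 → (cmp)
[5] flags=1001 LT?F → skip
[6] flags=1001 LS?T → r0=0x58
[7] flags=1001 CC?T → r1=0x33
[8] flags=1001 → (cmp)
[9] flags=1001 CC?T → r0=0xad
[10] flags=1001 GE?T → r3=0xf3
[11] flags=1001 VC?F → skip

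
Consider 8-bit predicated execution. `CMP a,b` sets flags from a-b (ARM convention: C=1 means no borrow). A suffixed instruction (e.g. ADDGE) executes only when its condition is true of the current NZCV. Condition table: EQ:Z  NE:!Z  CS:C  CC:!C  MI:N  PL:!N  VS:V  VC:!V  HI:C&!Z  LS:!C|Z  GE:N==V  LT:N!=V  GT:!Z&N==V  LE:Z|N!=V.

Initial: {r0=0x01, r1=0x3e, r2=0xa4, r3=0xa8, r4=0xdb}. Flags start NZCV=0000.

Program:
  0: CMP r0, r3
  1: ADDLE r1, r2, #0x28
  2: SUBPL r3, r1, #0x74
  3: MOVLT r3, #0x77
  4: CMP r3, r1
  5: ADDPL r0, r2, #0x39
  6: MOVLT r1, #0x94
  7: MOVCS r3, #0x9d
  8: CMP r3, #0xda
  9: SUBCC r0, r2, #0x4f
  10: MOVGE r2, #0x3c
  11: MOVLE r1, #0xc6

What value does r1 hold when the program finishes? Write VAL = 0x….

VAL = 0xc6

0: ✓ CMP  NZCV=0000
1: · ADDLE
2: ✓ SUBPL  r3←0xca
3: · MOVLT
4: ✓ CMP  NZCV=1010
5: · ADDPL
6: ✓ MOVLT  r1←0x94
7: ✓ MOVCS  r3←0x9d
8: ✓ CMP  NZCV=1000
9: ✓ SUBCC  r0←0x55
10: · MOVGE
11: ✓ MOVLE  r1←0xc6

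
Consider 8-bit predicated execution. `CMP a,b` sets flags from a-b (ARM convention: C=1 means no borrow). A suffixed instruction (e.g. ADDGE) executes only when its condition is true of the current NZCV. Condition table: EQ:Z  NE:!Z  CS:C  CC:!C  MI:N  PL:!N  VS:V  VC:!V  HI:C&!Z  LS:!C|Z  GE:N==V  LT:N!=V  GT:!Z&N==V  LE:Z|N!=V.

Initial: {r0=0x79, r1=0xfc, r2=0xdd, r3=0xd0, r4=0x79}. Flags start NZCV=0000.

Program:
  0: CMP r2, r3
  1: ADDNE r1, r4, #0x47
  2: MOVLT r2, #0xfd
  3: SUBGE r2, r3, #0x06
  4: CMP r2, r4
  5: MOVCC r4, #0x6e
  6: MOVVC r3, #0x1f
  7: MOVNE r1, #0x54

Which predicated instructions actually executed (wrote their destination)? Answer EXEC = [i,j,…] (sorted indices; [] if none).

[0] flags=0010 → (cmp)
[1] flags=0010 NE?T → r1=0xc0
[2] flags=0010 LT?F → skip
[3] flags=0010 GE?T → r2=0xca
[4] flags=0011 → (cmp)
[5] flags=0011 CC?F → skip
[6] flags=0011 VC?F → skip
[7] flags=0011 NE?T → r1=0x54

EXEC = [1,3,7]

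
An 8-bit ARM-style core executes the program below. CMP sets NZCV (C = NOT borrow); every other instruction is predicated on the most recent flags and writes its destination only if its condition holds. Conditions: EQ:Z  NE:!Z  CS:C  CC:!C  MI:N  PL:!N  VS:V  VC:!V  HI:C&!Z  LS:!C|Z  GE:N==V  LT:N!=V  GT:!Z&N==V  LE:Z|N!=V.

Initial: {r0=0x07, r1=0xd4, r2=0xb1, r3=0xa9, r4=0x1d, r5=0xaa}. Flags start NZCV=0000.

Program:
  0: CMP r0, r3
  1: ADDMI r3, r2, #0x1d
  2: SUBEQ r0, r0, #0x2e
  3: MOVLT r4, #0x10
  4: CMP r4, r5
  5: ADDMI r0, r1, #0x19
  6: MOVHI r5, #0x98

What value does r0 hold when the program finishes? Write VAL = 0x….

[0] flags=0000 → (cmp)
[1] flags=0000 MI?F → skip
[2] flags=0000 EQ?F → skip
[3] flags=0000 LT?F → skip
[4] flags=0000 → (cmp)
[5] flags=0000 MI?F → skip
[6] flags=0000 HI?F → skip

VAL = 0x07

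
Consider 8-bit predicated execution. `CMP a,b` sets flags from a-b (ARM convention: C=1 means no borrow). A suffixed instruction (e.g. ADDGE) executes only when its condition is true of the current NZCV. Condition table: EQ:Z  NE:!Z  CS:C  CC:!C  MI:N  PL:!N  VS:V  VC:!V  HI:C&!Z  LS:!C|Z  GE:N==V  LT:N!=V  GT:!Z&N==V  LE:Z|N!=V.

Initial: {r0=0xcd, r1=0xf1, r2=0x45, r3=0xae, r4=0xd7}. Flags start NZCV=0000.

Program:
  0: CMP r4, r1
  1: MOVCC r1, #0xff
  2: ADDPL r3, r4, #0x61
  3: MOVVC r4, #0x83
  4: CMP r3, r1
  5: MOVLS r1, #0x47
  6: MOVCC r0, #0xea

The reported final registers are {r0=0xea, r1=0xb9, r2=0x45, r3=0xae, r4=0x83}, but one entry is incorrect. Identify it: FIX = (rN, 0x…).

[0] flags=1000 → (cmp)
[1] flags=1000 CC?T → r1=0xff
[2] flags=1000 PL?F → skip
[3] flags=1000 VC?T → r4=0x83
[4] flags=1000 → (cmp)
[5] flags=1000 LS?T → r1=0x47
[6] flags=1000 CC?T → r0=0xea

FIX = (r1, 0x47)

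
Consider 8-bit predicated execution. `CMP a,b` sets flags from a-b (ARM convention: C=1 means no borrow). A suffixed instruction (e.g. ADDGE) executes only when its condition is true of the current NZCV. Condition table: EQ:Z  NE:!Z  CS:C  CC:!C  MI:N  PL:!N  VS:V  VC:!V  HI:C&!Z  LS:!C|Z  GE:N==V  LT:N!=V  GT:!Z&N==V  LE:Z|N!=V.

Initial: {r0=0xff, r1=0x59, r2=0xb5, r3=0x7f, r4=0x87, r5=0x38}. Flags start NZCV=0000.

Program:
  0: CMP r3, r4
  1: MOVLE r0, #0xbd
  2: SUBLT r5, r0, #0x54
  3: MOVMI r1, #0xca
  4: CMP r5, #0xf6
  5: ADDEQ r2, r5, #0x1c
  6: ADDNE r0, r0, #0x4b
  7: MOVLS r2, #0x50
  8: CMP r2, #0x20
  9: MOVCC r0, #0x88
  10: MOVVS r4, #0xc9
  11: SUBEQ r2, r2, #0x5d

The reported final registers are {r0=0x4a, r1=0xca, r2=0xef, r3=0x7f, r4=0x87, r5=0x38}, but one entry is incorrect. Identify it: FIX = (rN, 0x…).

0: ✓ CMP  NZCV=1001
1: · MOVLE
2: · SUBLT
3: ✓ MOVMI  r1←0xca
4: ✓ CMP  NZCV=0000
5: · ADDEQ
6: ✓ ADDNE  r0←0x4a
7: ✓ MOVLS  r2←0x50
8: ✓ CMP  NZCV=0010
9: · MOVCC
10: · MOVVS
11: · SUBEQ

FIX = (r2, 0x50)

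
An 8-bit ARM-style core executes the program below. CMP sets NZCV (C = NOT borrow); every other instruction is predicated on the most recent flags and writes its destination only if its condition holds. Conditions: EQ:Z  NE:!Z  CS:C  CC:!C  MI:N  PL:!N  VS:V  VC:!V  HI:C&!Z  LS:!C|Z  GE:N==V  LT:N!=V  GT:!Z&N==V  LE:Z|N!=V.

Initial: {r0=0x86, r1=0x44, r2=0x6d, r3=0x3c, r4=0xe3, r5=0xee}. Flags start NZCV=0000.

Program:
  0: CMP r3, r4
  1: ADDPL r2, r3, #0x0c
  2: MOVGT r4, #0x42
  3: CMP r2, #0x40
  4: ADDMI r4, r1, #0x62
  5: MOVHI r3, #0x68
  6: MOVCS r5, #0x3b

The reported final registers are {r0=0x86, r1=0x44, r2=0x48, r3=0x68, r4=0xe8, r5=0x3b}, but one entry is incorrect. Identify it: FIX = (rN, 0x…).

FIX = (r4, 0x42)

[0] flags=0000 → (cmp)
[1] flags=0000 PL?T → r2=0x48
[2] flags=0000 GT?T → r4=0x42
[3] flags=0010 → (cmp)
[4] flags=0010 MI?F → skip
[5] flags=0010 HI?T → r3=0x68
[6] flags=0010 CS?T → r5=0x3b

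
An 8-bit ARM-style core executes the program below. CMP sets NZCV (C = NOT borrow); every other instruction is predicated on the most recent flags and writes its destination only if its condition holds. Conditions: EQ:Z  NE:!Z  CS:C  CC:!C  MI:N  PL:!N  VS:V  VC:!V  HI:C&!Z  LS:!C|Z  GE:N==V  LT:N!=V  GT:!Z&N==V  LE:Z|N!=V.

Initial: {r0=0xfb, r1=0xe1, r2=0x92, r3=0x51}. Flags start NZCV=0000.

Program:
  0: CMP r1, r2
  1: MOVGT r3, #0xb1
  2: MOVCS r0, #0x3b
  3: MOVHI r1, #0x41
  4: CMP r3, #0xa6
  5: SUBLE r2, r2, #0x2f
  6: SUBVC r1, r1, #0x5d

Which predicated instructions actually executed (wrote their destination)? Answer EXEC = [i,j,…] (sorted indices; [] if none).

0: ✓ CMP  NZCV=0010
1: ✓ MOVGT  r3←0xb1
2: ✓ MOVCS  r0←0x3b
3: ✓ MOVHI  r1←0x41
4: ✓ CMP  NZCV=0010
5: · SUBLE
6: ✓ SUBVC  r1←0xe4

EXEC = [1,2,3,6]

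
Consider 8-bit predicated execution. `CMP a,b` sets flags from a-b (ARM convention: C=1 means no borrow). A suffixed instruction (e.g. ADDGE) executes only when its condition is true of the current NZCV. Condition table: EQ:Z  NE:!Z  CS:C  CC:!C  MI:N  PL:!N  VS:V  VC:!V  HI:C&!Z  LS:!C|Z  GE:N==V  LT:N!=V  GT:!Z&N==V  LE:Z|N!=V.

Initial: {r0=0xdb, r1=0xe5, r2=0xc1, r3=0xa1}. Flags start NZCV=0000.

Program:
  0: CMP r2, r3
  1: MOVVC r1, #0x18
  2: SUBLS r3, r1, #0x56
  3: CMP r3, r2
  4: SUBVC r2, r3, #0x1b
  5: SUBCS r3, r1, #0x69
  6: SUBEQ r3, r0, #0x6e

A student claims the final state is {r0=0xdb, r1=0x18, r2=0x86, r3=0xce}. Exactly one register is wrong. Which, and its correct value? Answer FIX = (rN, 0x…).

0: ✓ CMP  NZCV=0010
1: ✓ MOVVC  r1←0x18
2: · SUBLS
3: ✓ CMP  NZCV=1000
4: ✓ SUBVC  r2←0x86
5: · SUBCS
6: · SUBEQ

FIX = (r3, 0xa1)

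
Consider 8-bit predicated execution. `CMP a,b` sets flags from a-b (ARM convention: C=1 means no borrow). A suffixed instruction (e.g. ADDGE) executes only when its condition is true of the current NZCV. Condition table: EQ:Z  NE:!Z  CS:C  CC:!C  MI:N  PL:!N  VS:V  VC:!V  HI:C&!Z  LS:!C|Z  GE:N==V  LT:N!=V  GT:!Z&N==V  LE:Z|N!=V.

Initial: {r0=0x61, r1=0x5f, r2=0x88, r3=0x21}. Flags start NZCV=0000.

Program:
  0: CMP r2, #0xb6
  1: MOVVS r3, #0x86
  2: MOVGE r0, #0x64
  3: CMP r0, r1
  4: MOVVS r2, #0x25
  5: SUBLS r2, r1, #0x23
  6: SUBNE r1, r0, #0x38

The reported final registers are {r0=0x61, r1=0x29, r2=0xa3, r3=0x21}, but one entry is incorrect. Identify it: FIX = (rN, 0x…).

0: ✓ CMP  NZCV=1000
1: · MOVVS
2: · MOVGE
3: ✓ CMP  NZCV=0010
4: · MOVVS
5: · SUBLS
6: ✓ SUBNE  r1←0x29

FIX = (r2, 0x88)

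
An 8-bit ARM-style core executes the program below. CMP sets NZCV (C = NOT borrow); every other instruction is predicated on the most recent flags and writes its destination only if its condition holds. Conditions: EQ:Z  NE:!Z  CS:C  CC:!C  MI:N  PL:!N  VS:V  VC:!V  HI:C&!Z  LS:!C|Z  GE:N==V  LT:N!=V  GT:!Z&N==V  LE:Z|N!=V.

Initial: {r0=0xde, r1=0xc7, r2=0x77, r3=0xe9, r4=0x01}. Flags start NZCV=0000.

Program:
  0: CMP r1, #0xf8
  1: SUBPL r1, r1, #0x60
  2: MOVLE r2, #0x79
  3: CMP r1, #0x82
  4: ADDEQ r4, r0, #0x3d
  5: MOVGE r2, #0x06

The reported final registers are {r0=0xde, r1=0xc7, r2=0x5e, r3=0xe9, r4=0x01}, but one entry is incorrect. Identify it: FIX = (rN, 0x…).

[0] flags=1000 → (cmp)
[1] flags=1000 PL?F → skip
[2] flags=1000 LE?T → r2=0x79
[3] flags=0010 → (cmp)
[4] flags=0010 EQ?F → skip
[5] flags=0010 GE?T → r2=0x06

FIX = (r2, 0x06)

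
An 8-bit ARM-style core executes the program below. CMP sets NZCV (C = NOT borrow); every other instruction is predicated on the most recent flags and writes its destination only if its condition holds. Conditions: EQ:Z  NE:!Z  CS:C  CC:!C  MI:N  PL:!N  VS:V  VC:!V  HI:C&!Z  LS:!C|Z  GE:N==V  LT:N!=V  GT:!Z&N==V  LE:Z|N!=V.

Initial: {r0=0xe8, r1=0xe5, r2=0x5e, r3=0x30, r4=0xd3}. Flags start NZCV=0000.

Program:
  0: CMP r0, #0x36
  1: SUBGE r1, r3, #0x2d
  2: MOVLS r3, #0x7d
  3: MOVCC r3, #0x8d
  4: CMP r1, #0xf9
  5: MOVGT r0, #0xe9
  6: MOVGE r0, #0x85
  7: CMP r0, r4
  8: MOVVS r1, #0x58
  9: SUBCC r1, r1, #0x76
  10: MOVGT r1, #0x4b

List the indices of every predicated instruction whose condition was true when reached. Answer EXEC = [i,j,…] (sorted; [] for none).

[0] flags=1010 → (cmp)
[1] flags=1010 GE?F → skip
[2] flags=1010 LS?F → skip
[3] flags=1010 CC?F → skip
[4] flags=1000 → (cmp)
[5] flags=1000 GT?F → skip
[6] flags=1000 GE?F → skip
[7] flags=0010 → (cmp)
[8] flags=0010 VS?F → skip
[9] flags=0010 CC?F → skip
[10] flags=0010 GT?T → r1=0x4b

EXEC = [10]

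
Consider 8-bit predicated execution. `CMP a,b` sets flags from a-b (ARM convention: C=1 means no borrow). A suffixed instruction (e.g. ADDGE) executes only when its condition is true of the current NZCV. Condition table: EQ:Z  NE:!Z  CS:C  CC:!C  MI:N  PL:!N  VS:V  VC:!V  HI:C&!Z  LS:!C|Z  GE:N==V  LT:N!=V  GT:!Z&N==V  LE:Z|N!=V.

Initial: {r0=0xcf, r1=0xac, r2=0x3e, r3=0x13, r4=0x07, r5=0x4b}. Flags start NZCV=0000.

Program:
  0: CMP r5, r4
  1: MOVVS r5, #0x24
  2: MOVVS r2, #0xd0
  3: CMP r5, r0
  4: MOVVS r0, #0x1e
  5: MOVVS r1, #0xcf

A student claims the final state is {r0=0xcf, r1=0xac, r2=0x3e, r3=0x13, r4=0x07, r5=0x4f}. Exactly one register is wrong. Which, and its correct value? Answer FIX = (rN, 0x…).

FIX = (r5, 0x4b)

[0] flags=0010 → (cmp)
[1] flags=0010 VS?F → skip
[2] flags=0010 VS?F → skip
[3] flags=0000 → (cmp)
[4] flags=0000 VS?F → skip
[5] flags=0000 VS?F → skip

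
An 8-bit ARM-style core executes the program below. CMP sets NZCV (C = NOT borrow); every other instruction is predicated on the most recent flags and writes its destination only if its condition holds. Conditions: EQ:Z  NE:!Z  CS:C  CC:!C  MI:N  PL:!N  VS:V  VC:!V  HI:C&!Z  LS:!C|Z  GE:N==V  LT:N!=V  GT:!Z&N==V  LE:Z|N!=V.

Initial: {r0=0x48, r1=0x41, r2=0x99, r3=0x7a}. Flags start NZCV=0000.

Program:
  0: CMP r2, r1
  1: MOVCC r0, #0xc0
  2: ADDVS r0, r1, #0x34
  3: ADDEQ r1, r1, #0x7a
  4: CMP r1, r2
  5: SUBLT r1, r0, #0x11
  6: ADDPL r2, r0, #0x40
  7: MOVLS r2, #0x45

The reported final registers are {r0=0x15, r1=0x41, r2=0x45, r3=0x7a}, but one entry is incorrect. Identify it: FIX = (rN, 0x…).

0: ✓ CMP  NZCV=0011
1: · MOVCC
2: ✓ ADDVS  r0←0x75
3: · ADDEQ
4: ✓ CMP  NZCV=1001
5: · SUBLT
6: · ADDPL
7: ✓ MOVLS  r2←0x45

FIX = (r0, 0x75)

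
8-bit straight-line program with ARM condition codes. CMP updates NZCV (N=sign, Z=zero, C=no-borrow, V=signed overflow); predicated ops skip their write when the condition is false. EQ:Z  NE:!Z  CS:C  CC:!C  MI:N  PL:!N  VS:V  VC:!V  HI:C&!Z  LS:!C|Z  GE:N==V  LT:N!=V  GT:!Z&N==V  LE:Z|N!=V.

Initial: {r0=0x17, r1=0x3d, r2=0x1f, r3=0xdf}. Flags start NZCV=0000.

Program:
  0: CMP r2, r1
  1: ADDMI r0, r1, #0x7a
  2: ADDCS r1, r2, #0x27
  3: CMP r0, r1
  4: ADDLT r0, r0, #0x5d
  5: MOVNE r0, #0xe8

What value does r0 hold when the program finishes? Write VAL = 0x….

VAL = 0xe8

[0] flags=1000 → (cmp)
[1] flags=1000 MI?T → r0=0xb7
[2] flags=1000 CS?F → skip
[3] flags=0011 → (cmp)
[4] flags=0011 LT?T → r0=0x14
[5] flags=0011 NE?T → r0=0xe8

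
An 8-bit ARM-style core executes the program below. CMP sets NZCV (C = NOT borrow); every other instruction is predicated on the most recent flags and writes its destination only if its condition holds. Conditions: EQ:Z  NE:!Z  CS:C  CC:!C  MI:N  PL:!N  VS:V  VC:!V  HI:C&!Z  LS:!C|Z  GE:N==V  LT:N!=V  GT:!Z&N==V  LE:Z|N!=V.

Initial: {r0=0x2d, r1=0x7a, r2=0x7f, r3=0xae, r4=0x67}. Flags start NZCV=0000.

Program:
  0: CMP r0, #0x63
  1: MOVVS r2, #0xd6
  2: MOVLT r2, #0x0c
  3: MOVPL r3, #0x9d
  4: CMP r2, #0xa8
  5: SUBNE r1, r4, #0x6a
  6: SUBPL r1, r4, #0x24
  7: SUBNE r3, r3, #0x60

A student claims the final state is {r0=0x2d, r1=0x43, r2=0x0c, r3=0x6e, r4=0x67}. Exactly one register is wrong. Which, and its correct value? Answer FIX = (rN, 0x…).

FIX = (r3, 0x4e)

0: ✓ CMP  NZCV=1000
1: · MOVVS
2: ✓ MOVLT  r2←0x0c
3: · MOVPL
4: ✓ CMP  NZCV=0000
5: ✓ SUBNE  r1←0xfd
6: ✓ SUBPL  r1←0x43
7: ✓ SUBNE  r3←0x4e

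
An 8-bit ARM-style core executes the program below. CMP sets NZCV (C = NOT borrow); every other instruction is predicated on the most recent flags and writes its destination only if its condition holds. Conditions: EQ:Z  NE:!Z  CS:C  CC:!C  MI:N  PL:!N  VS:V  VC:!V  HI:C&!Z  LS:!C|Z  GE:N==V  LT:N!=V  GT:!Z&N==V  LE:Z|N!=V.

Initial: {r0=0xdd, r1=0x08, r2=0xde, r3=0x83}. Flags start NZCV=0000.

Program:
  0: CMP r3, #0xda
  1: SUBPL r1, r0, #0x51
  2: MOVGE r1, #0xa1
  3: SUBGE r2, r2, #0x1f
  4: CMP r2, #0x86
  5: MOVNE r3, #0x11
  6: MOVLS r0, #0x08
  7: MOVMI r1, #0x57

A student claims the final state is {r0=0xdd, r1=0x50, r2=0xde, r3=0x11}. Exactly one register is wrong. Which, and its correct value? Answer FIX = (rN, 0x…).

FIX = (r1, 0x08)

0: ✓ CMP  NZCV=1000
1: · SUBPL
2: · MOVGE
3: · SUBGE
4: ✓ CMP  NZCV=0010
5: ✓ MOVNE  r3←0x11
6: · MOVLS
7: · MOVMI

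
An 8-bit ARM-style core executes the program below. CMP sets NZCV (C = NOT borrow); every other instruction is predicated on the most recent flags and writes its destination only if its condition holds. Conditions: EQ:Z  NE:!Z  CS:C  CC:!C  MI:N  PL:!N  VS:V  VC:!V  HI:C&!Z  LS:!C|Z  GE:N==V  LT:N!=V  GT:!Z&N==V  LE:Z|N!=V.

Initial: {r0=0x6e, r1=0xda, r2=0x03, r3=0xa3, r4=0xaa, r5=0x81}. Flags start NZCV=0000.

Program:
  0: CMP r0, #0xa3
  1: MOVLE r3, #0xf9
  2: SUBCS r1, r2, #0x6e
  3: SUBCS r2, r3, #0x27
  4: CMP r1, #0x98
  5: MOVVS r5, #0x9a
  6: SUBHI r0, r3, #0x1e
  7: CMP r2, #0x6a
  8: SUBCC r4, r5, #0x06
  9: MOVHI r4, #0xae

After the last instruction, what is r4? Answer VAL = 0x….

0: ✓ CMP  NZCV=1001
1: · MOVLE
2: · SUBCS
3: · SUBCS
4: ✓ CMP  NZCV=0010
5: · MOVVS
6: ✓ SUBHI  r0←0x85
7: ✓ CMP  NZCV=1000
8: ✓ SUBCC  r4←0x7b
9: · MOVHI

VAL = 0x7b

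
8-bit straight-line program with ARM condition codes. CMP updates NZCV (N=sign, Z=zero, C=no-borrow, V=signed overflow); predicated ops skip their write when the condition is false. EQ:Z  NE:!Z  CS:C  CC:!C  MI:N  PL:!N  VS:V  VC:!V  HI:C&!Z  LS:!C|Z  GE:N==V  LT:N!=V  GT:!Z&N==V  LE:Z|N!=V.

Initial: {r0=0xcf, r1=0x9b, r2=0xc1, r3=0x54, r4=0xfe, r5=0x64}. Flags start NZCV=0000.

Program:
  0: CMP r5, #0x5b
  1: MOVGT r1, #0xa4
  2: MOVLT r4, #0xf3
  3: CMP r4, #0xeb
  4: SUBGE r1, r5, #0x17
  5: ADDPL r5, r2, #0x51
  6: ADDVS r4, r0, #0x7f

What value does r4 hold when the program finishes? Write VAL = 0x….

VAL = 0xfe

0: ✓ CMP  NZCV=0010
1: ✓ MOVGT  r1←0xa4
2: · MOVLT
3: ✓ CMP  NZCV=0010
4: ✓ SUBGE  r1←0x4d
5: ✓ ADDPL  r5←0x12
6: · ADDVS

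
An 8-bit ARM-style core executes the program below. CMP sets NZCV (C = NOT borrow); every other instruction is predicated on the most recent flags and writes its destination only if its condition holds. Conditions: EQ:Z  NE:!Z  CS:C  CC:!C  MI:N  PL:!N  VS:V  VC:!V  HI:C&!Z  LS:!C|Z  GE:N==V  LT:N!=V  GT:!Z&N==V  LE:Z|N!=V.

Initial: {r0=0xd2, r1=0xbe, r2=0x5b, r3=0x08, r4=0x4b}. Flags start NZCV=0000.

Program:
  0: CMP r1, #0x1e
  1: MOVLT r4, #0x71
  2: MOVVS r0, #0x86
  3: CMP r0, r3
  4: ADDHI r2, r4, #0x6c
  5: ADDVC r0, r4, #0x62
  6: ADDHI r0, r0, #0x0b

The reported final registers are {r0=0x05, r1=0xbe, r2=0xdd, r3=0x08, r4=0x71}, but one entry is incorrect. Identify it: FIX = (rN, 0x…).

FIX = (r0, 0xde)

0: ✓ CMP  NZCV=1010
1: ✓ MOVLT  r4←0x71
2: · MOVVS
3: ✓ CMP  NZCV=1010
4: ✓ ADDHI  r2←0xdd
5: ✓ ADDVC  r0←0xd3
6: ✓ ADDHI  r0←0xde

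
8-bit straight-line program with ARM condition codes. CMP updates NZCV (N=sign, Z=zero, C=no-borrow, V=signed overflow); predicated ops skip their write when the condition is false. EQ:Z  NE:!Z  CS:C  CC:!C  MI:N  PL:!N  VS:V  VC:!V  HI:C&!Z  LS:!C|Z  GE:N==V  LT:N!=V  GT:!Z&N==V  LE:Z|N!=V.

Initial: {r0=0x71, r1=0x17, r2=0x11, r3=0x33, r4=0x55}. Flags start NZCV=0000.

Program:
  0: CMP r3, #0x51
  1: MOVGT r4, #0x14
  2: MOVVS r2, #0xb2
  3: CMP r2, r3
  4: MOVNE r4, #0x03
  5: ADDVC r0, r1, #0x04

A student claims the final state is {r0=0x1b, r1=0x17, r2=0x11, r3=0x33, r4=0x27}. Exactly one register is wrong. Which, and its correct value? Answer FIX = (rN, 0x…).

[0] flags=1000 → (cmp)
[1] flags=1000 GT?F → skip
[2] flags=1000 VS?F → skip
[3] flags=1000 → (cmp)
[4] flags=1000 NE?T → r4=0x03
[5] flags=1000 VC?T → r0=0x1b

FIX = (r4, 0x03)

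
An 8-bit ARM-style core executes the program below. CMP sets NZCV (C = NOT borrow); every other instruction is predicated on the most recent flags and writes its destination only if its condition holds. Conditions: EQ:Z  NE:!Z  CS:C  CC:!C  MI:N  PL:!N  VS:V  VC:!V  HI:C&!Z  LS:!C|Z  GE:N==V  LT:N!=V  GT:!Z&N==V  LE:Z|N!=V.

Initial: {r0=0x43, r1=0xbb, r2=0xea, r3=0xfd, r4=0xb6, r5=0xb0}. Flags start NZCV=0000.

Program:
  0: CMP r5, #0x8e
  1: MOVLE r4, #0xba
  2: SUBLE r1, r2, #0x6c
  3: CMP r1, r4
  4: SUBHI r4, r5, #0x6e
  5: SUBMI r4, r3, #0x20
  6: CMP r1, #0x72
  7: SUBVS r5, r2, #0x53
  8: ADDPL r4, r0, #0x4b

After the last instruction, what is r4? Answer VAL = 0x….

0: ✓ CMP  NZCV=0010
1: · MOVLE
2: · SUBLE
3: ✓ CMP  NZCV=0010
4: ✓ SUBHI  r4←0x42
5: · SUBMI
6: ✓ CMP  NZCV=0011
7: ✓ SUBVS  r5←0x97
8: ✓ ADDPL  r4←0x8e

VAL = 0x8e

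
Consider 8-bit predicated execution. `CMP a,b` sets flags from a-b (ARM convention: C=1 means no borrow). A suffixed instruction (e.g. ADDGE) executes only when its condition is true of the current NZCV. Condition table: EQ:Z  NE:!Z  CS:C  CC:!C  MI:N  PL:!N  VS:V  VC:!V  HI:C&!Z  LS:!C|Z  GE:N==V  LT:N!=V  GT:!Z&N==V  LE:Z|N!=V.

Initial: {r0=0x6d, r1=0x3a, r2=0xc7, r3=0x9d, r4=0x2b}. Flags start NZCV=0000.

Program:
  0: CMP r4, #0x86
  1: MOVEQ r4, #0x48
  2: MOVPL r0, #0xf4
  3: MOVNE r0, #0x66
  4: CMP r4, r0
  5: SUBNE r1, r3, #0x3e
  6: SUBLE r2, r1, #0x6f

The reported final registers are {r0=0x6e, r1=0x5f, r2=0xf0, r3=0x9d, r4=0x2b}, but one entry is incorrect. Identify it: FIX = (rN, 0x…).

0: ✓ CMP  NZCV=1001
1: · MOVEQ
2: · MOVPL
3: ✓ MOVNE  r0←0x66
4: ✓ CMP  NZCV=1000
5: ✓ SUBNE  r1←0x5f
6: ✓ SUBLE  r2←0xf0

FIX = (r0, 0x66)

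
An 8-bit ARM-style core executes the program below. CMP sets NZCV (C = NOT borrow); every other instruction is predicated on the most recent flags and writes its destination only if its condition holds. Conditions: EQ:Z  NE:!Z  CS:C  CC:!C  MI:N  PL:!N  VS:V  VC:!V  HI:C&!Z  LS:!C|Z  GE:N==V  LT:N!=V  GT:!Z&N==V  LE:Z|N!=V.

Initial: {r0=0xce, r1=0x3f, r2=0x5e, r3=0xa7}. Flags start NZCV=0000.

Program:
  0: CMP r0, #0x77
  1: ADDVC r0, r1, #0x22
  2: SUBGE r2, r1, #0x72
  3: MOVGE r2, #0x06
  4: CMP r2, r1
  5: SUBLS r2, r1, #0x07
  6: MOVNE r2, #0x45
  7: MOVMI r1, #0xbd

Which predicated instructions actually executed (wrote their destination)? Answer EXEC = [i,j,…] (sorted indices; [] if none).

[0] flags=0011 → (cmp)
[1] flags=0011 VC?F → skip
[2] flags=0011 GE?F → skip
[3] flags=0011 GE?F → skip
[4] flags=0010 → (cmp)
[5] flags=0010 LS?F → skip
[6] flags=0010 NE?T → r2=0x45
[7] flags=0010 MI?F → skip

EXEC = [6]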